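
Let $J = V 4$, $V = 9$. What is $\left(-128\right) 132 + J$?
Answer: $-16860$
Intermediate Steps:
$J = 36$ ($J = 9 \cdot 4 = 36$)
$\left(-128\right) 132 + J = \left(-128\right) 132 + 36 = -16896 + 36 = -16860$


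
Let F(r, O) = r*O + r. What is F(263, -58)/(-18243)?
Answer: 4997/6081 ≈ 0.82174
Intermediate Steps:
F(r, O) = r + O*r (F(r, O) = O*r + r = r + O*r)
F(263, -58)/(-18243) = (263*(1 - 58))/(-18243) = (263*(-57))*(-1/18243) = -14991*(-1/18243) = 4997/6081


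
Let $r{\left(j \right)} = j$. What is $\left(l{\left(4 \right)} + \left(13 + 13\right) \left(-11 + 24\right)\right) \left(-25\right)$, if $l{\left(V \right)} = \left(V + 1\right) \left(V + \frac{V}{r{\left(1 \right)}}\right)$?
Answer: $-9450$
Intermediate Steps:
$l{\left(V \right)} = 2 V \left(1 + V\right)$ ($l{\left(V \right)} = \left(V + 1\right) \left(V + \frac{V}{1}\right) = \left(1 + V\right) \left(V + V 1\right) = \left(1 + V\right) \left(V + V\right) = \left(1 + V\right) 2 V = 2 V \left(1 + V\right)$)
$\left(l{\left(4 \right)} + \left(13 + 13\right) \left(-11 + 24\right)\right) \left(-25\right) = \left(2 \cdot 4 \left(1 + 4\right) + \left(13 + 13\right) \left(-11 + 24\right)\right) \left(-25\right) = \left(2 \cdot 4 \cdot 5 + 26 \cdot 13\right) \left(-25\right) = \left(40 + 338\right) \left(-25\right) = 378 \left(-25\right) = -9450$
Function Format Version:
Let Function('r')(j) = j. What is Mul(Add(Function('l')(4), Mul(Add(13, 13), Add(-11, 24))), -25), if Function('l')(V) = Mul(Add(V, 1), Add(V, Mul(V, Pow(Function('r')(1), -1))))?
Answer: -9450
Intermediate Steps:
Function('l')(V) = Mul(2, V, Add(1, V)) (Function('l')(V) = Mul(Add(V, 1), Add(V, Mul(V, Pow(1, -1)))) = Mul(Add(1, V), Add(V, Mul(V, 1))) = Mul(Add(1, V), Add(V, V)) = Mul(Add(1, V), Mul(2, V)) = Mul(2, V, Add(1, V)))
Mul(Add(Function('l')(4), Mul(Add(13, 13), Add(-11, 24))), -25) = Mul(Add(Mul(2, 4, Add(1, 4)), Mul(Add(13, 13), Add(-11, 24))), -25) = Mul(Add(Mul(2, 4, 5), Mul(26, 13)), -25) = Mul(Add(40, 338), -25) = Mul(378, -25) = -9450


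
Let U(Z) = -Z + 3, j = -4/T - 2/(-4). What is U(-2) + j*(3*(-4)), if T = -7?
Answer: -55/7 ≈ -7.8571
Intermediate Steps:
j = 15/14 (j = -4/(-7) - 2/(-4) = -4*(-⅐) - 2*(-¼) = 4/7 + ½ = 15/14 ≈ 1.0714)
U(Z) = 3 - Z
U(-2) + j*(3*(-4)) = (3 - 1*(-2)) + 15*(3*(-4))/14 = (3 + 2) + (15/14)*(-12) = 5 - 90/7 = -55/7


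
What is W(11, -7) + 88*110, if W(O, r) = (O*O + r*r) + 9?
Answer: 9859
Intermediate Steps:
W(O, r) = 9 + O² + r² (W(O, r) = (O² + r²) + 9 = 9 + O² + r²)
W(11, -7) + 88*110 = (9 + 11² + (-7)²) + 88*110 = (9 + 121 + 49) + 9680 = 179 + 9680 = 9859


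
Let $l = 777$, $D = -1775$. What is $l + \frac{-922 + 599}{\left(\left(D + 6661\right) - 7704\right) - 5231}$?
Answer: $\frac{6254396}{8049} \approx 777.04$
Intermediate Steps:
$l + \frac{-922 + 599}{\left(\left(D + 6661\right) - 7704\right) - 5231} = 777 + \frac{-922 + 599}{\left(\left(-1775 + 6661\right) - 7704\right) - 5231} = 777 - \frac{323}{\left(4886 - 7704\right) - 5231} = 777 - \frac{323}{-2818 - 5231} = 777 - \frac{323}{-8049} = 777 - - \frac{323}{8049} = 777 + \frac{323}{8049} = \frac{6254396}{8049}$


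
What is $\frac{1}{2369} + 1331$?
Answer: $\frac{3153140}{2369} \approx 1331.0$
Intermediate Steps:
$\frac{1}{2369} + 1331 = \frac{3153140}{2369}$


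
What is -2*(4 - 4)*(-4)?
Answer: 0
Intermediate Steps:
-2*(4 - 4)*(-4) = -2*0*(-4) = 0*(-4) = 0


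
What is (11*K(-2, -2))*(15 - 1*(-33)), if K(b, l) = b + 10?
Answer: 4224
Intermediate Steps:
K(b, l) = 10 + b
(11*K(-2, -2))*(15 - 1*(-33)) = (11*(10 - 2))*(15 - 1*(-33)) = (11*8)*(15 + 33) = 88*48 = 4224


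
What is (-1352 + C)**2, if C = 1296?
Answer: 3136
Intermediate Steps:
(-1352 + C)**2 = (-1352 + 1296)**2 = (-56)**2 = 3136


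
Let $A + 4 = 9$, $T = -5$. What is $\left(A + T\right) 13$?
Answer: $0$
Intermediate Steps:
$A = 5$ ($A = -4 + 9 = 5$)
$\left(A + T\right) 13 = \left(5 - 5\right) 13 = 0 \cdot 13 = 0$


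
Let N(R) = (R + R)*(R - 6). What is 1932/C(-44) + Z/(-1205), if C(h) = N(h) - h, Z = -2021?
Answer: 2827346/1338755 ≈ 2.1119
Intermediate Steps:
N(R) = 2*R*(-6 + R) (N(R) = (2*R)*(-6 + R) = 2*R*(-6 + R))
C(h) = -h + 2*h*(-6 + h) (C(h) = 2*h*(-6 + h) - h = -h + 2*h*(-6 + h))
1932/C(-44) + Z/(-1205) = 1932/((-44*(-13 + 2*(-44)))) - 2021/(-1205) = 1932/((-44*(-13 - 88))) - 2021*(-1/1205) = 1932/((-44*(-101))) + 2021/1205 = 1932/4444 + 2021/1205 = 1932*(1/4444) + 2021/1205 = 483/1111 + 2021/1205 = 2827346/1338755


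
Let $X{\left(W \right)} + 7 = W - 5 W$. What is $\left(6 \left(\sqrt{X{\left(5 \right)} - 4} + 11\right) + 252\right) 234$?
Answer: $74412 + 1404 i \sqrt{31} \approx 74412.0 + 7817.1 i$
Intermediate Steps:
$X{\left(W \right)} = -7 - 4 W$ ($X{\left(W \right)} = -7 + \left(W - 5 W\right) = -7 - 4 W$)
$\left(6 \left(\sqrt{X{\left(5 \right)} - 4} + 11\right) + 252\right) 234 = \left(6 \left(\sqrt{\left(-7 - 20\right) - 4} + 11\right) + 252\right) 234 = \left(6 \left(\sqrt{-27 - 4} + 11\right) + 252\right) 234 = \left(6 \left(\sqrt{-31} + 11\right) + 252\right) 234 = \left(6 \left(i \sqrt{31} + 11\right) + 252\right) 234 = \left(6 \left(11 + i \sqrt{31}\right) + 252\right) 234 = \left(\left(66 + 6 i \sqrt{31}\right) + 252\right) 234 = \left(318 + 6 i \sqrt{31}\right) 234 = 74412 + 1404 i \sqrt{31}$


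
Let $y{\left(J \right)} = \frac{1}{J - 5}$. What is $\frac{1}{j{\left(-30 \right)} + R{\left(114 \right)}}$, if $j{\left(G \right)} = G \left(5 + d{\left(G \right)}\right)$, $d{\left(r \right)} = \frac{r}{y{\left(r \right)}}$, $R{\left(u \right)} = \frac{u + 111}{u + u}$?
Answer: $- \frac{76}{2405325} \approx -3.1597 \cdot 10^{-5}$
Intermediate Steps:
$y{\left(J \right)} = \frac{1}{-5 + J}$
$R{\left(u \right)} = \frac{111 + u}{2 u}$
$d{\left(r \right)} = r \left(-5 + r\right)$ ($d{\left(r \right)} = \frac{r}{\frac{1}{-5 + r}} = r \left(-5 + r\right)$)
$j{\left(G \right)} = G \left(5 + G \left(-5 + G\right)\right)$
$\frac{1}{j{\left(-30 \right)} + R{\left(114 \right)}} = \frac{1}{- 30 \left(5 - 30 \left(-5 - 30\right)\right) + \frac{111 + 114}{2 \cdot 114}} = \frac{1}{- 30 \left(5 - -1050\right) + \frac{1}{2} \cdot \frac{1}{114} \cdot 225} = \frac{1}{- 30 \left(5 + 1050\right) + \frac{75}{76}} = \frac{1}{\left(-30\right) 1055 + \frac{75}{76}} = \frac{1}{-31650 + \frac{75}{76}} = \frac{1}{- \frac{2405325}{76}} = - \frac{76}{2405325}$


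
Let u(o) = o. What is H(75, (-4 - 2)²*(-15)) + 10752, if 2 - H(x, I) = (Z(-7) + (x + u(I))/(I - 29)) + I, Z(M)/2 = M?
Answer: 6433787/569 ≈ 11307.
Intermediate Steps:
Z(M) = 2*M
H(x, I) = 16 - I - (I + x)/(-29 + I) (H(x, I) = 2 - ((2*(-7) + (x + I)/(I - 29)) + I) = 2 - ((-14 + (I + x)/(-29 + I)) + I) = 2 - (-14 + I + (I + x)/(-29 + I)) = 2 + (14 - I - (I + x)/(-29 + I)) = 16 - I - (I + x)/(-29 + I))
H(75, (-4 - 2)²*(-15)) + 10752 = (-464 - 1*75 - ((-4 - 2)²*(-15))² + 44*((-4 - 2)²*(-15)))/(-29 + (-4 - 2)²*(-15)) + 10752 = (-464 - 75 - ((-6)²*(-15))² + 44*((-6)²*(-15)))/(-29 + (-6)²*(-15)) + 10752 = (-464 - 75 - (36*(-15))² + 44*(36*(-15)))/(-29 + 36*(-15)) + 10752 = (-464 - 75 - 1*(-540)² + 44*(-540))/(-29 - 540) + 10752 = (-464 - 75 - 1*291600 - 23760)/(-569) + 10752 = -(-464 - 75 - 291600 - 23760)/569 + 10752 = -1/569*(-315899) + 10752 = 315899/569 + 10752 = 6433787/569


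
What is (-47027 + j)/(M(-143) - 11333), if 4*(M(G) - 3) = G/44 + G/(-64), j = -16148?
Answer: 3234560/580109 ≈ 5.5758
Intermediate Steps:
M(G) = 3 + 5*G/2816 (M(G) = 3 + (G/44 + G/(-64))/4 = 3 + (G*(1/44) + G*(-1/64))/4 = 3 + (G/44 - G/64)/4 = 3 + (5*G/704)/4 = 3 + 5*G/2816)
(-47027 + j)/(M(-143) - 11333) = (-47027 - 16148)/((3 + (5/2816)*(-143)) - 11333) = -63175/((3 - 65/256) - 11333) = -63175/(703/256 - 11333) = -63175/(-2900545/256) = -63175*(-256/2900545) = 3234560/580109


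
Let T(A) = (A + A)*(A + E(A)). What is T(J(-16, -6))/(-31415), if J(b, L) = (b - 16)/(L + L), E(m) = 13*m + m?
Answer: -128/18849 ≈ -0.0067908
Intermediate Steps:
E(m) = 14*m
J(b, L) = (-16 + b)/(2*L) (J(b, L) = (-16 + b)/((2*L)) = (-16 + b)*(1/(2*L)) = (-16 + b)/(2*L))
T(A) = 30*A² (T(A) = (A + A)*(A + 14*A) = (2*A)*(15*A) = 30*A²)
T(J(-16, -6))/(-31415) = (30*((½)*(-16 - 16)/(-6))²)/(-31415) = (30*((½)*(-⅙)*(-32))²)*(-1/31415) = (30*(8/3)²)*(-1/31415) = (30*(64/9))*(-1/31415) = (640/3)*(-1/31415) = -128/18849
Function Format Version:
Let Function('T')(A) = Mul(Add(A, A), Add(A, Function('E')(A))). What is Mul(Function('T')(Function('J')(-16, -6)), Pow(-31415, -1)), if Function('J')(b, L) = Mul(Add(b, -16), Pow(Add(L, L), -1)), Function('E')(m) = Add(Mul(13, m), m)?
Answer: Rational(-128, 18849) ≈ -0.0067908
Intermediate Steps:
Function('E')(m) = Mul(14, m)
Function('J')(b, L) = Mul(Rational(1, 2), Pow(L, -1), Add(-16, b)) (Function('J')(b, L) = Mul(Add(-16, b), Pow(Mul(2, L), -1)) = Mul(Add(-16, b), Mul(Rational(1, 2), Pow(L, -1))) = Mul(Rational(1, 2), Pow(L, -1), Add(-16, b)))
Function('T')(A) = Mul(30, Pow(A, 2)) (Function('T')(A) = Mul(Add(A, A), Add(A, Mul(14, A))) = Mul(Mul(2, A), Mul(15, A)) = Mul(30, Pow(A, 2)))
Mul(Function('T')(Function('J')(-16, -6)), Pow(-31415, -1)) = Mul(Mul(30, Pow(Mul(Rational(1, 2), Pow(-6, -1), Add(-16, -16)), 2)), Pow(-31415, -1)) = Mul(Mul(30, Pow(Mul(Rational(1, 2), Rational(-1, 6), -32), 2)), Rational(-1, 31415)) = Mul(Mul(30, Pow(Rational(8, 3), 2)), Rational(-1, 31415)) = Mul(Mul(30, Rational(64, 9)), Rational(-1, 31415)) = Mul(Rational(640, 3), Rational(-1, 31415)) = Rational(-128, 18849)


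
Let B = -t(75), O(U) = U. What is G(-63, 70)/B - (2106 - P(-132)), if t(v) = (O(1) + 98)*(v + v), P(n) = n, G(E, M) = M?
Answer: -3323437/1485 ≈ -2238.0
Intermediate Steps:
t(v) = 198*v (t(v) = (1 + 98)*(v + v) = 99*(2*v) = 198*v)
B = -14850 (B = -198*75 = -1*14850 = -14850)
G(-63, 70)/B - (2106 - P(-132)) = 70/(-14850) - (2106 - 1*(-132)) = 70*(-1/14850) - (2106 + 132) = -7/1485 - 1*2238 = -7/1485 - 2238 = -3323437/1485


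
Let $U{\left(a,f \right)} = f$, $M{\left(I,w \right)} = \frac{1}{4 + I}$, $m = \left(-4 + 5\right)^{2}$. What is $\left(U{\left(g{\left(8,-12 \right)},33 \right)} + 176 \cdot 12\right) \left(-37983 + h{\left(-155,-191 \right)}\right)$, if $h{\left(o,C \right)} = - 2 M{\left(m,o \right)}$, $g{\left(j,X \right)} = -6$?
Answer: $-81474393$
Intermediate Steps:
$m = 1$ ($m = 1^{2} = 1$)
$h{\left(o,C \right)} = - \frac{2}{5}$ ($h{\left(o,C \right)} = - \frac{2}{4 + 1} = - \frac{2}{5}$)
$\left(U{\left(g{\left(8,-12 \right)},33 \right)} + 176 \cdot 12\right) \left(-37983 + h{\left(-155,-191 \right)}\right) = \left(33 + 176 \cdot 12\right) \left(-37983 - \frac{2}{5}\right) = \left(33 + 2112\right) \left(- \frac{189917}{5}\right) = 2145 \left(- \frac{189917}{5}\right) = -81474393$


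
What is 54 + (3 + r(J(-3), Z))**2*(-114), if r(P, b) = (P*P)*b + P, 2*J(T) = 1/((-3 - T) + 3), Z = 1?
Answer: -239611/216 ≈ -1109.3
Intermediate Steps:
J(T) = -1/(2*T) (J(T) = 1/(2*((-3 - T) + 3)) = 1/(2*((-T))) = (-1/T)/2 = -1/(2*T))
r(P, b) = P + b*P**2 (r(P, b) = P**2*b + P = b*P**2 + P = P + b*P**2)
54 + (3 + r(J(-3), Z))**2*(-114) = 54 + (3 + (-1/2/(-3))*(1 - 1/2/(-3)*1))**2*(-114) = 54 + (3 + (-1/2*(-1/3))*(1 - 1/2*(-1/3)*1))**2*(-114) = 54 + (3 + (1 + (1/6)*1)/6)**2*(-114) = 54 + (3 + (1 + 1/6)/6)**2*(-114) = 54 + (3 + (1/6)*(7/6))**2*(-114) = 54 + (3 + 7/36)**2*(-114) = 54 + (115/36)**2*(-114) = 54 + (13225/1296)*(-114) = 54 - 251275/216 = -239611/216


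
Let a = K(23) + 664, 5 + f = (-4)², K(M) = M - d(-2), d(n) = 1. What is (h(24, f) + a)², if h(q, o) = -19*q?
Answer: 52900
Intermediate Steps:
K(M) = -1 + M (K(M) = M - 1*1 = M - 1 = -1 + M)
f = 11 (f = -5 + (-4)² = -5 + 16 = 11)
a = 686 (a = (-1 + 23) + 664 = 22 + 664 = 686)
(h(24, f) + a)² = (-19*24 + 686)² = (-456 + 686)² = 230² = 52900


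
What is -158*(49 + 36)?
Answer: -13430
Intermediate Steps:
-158*(49 + 36) = -158*85 = -13430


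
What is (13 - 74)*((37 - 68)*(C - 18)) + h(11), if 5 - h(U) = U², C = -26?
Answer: -83320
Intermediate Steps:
h(U) = 5 - U²
(13 - 74)*((37 - 68)*(C - 18)) + h(11) = (13 - 74)*((37 - 68)*(-26 - 18)) + (5 - 1*11²) = -(-1891)*(-44) + (5 - 1*121) = -61*1364 + (5 - 121) = -83204 - 116 = -83320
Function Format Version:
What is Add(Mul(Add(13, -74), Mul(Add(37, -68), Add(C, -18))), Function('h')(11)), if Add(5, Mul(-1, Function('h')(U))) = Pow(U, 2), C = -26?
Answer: -83320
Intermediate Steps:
Function('h')(U) = Add(5, Mul(-1, Pow(U, 2)))
Add(Mul(Add(13, -74), Mul(Add(37, -68), Add(C, -18))), Function('h')(11)) = Add(Mul(Add(13, -74), Mul(Add(37, -68), Add(-26, -18))), Add(5, Mul(-1, Pow(11, 2)))) = Add(Mul(-61, Mul(-31, -44)), Add(5, Mul(-1, 121))) = Add(Mul(-61, 1364), Add(5, -121)) = Add(-83204, -116) = -83320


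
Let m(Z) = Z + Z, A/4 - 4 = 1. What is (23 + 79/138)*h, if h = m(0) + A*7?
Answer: 227710/69 ≈ 3300.1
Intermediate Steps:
A = 20 (A = 16 + 4*1 = 16 + 4 = 20)
m(Z) = 2*Z
h = 140 (h = 2*0 + 20*7 = 0 + 140 = 140)
(23 + 79/138)*h = (23 + 79/138)*140 = (3253/138)*140 = 227710/69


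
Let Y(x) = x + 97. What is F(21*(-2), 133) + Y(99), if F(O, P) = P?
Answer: 329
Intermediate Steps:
Y(x) = 97 + x
F(21*(-2), 133) + Y(99) = 133 + (97 + 99) = 133 + 196 = 329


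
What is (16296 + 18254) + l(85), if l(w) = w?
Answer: 34635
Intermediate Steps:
(16296 + 18254) + l(85) = (16296 + 18254) + 85 = 34550 + 85 = 34635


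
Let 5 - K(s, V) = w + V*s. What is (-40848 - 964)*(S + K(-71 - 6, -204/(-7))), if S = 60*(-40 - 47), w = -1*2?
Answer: 124139828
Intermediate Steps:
w = -2
K(s, V) = 7 - V*s (K(s, V) = 5 - (-2 + V*s) = 5 + (2 - V*s) = 7 - V*s)
S = -5220 (S = 60*(-87) = -5220)
(-40848 - 964)*(S + K(-71 - 6, -204/(-7))) = (-40848 - 964)*(-5220 + (7 - (-204/(-7))*(-71 - 6))) = -41812*(-5220 + (7 - 1*(-204*(-⅐))*(-77))) = -41812*(-5220 + (7 - 1*204/7*(-77))) = -41812*(-5220 + (7 + 2244)) = -41812*(-5220 + 2251) = -41812*(-2969) = 124139828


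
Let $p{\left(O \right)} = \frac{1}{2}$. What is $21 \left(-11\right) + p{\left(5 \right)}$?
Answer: $- \frac{461}{2} \approx -230.5$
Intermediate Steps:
$p{\left(O \right)} = \frac{1}{2}$
$21 \left(-11\right) + p{\left(5 \right)} = 21 \left(-11\right) + \frac{1}{2} = -231 + \frac{1}{2} = - \frac{461}{2}$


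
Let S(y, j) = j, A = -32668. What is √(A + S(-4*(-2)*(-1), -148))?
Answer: 4*I*√2051 ≈ 181.15*I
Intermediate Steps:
√(A + S(-4*(-2)*(-1), -148)) = √(-32668 - 148) = √(-32816) = 4*I*√2051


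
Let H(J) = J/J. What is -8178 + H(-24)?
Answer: -8177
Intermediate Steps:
H(J) = 1
-8178 + H(-24) = -8178 + 1 = -8177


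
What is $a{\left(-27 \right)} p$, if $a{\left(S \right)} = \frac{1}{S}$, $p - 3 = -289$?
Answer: $\frac{286}{27} \approx 10.593$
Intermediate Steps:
$p = -286$ ($p = 3 - 289 = -286$)
$a{\left(-27 \right)} p = \frac{1}{-27} \left(-286\right) = \left(- \frac{1}{27}\right) \left(-286\right) = \frac{286}{27}$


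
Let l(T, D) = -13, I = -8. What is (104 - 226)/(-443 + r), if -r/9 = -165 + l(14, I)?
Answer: -2/19 ≈ -0.10526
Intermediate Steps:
r = 1602 (r = -9*(-165 - 13) = -9*(-178) = 1602)
(104 - 226)/(-443 + r) = (104 - 226)/(-443 + 1602) = -122/1159 = -122*1/1159 = -2/19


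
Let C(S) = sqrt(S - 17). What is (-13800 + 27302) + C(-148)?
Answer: 13502 + I*sqrt(165) ≈ 13502.0 + 12.845*I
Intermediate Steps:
C(S) = sqrt(-17 + S)
(-13800 + 27302) + C(-148) = (-13800 + 27302) + sqrt(-17 - 148) = 13502 + sqrt(-165) = 13502 + I*sqrt(165)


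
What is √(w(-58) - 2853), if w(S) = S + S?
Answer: I*√2969 ≈ 54.489*I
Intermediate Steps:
w(S) = 2*S
√(w(-58) - 2853) = √(2*(-58) - 2853) = √(-116 - 2853) = √(-2969) = I*√2969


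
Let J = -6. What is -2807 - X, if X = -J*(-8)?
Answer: -2759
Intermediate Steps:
X = -48 (X = -1*(-6)*(-8) = 6*(-8) = -48)
-2807 - X = -2807 - 1*(-48) = -2807 + 48 = -2759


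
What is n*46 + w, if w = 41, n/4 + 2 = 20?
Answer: 3353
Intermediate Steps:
n = 72 (n = -8 + 4*20 = -8 + 80 = 72)
n*46 + w = 72*46 + 41 = 3312 + 41 = 3353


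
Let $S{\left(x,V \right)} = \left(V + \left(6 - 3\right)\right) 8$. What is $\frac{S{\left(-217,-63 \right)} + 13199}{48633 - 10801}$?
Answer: $\frac{12719}{37832} \approx 0.3362$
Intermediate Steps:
$S{\left(x,V \right)} = 24 + 8 V$ ($S{\left(x,V \right)} = \left(V + 3\right) 8 = \left(3 + V\right) 8 = 24 + 8 V$)
$\frac{S{\left(-217,-63 \right)} + 13199}{48633 - 10801} = \frac{\left(24 + 8 \left(-63\right)\right) + 13199}{48633 - 10801} = \frac{\left(24 - 504\right) + 13199}{37832} = \left(-480 + 13199\right) \frac{1}{37832} = 12719 \cdot \frac{1}{37832} = \frac{12719}{37832}$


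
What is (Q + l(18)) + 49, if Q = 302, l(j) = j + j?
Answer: 387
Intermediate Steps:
l(j) = 2*j
(Q + l(18)) + 49 = (302 + 2*18) + 49 = (302 + 36) + 49 = 338 + 49 = 387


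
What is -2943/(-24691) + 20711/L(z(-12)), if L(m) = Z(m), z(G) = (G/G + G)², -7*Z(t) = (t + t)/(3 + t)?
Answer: -221936524531/2987611 ≈ -74286.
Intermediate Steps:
Z(t) = -2*t/(7*(3 + t)) (Z(t) = -(t + t)/(7*(3 + t)) = -2*t/(7*(3 + t)))
z(G) = (1 + G)²
L(m) = -2*m/(21 + 7*m)
-2943/(-24691) + 20711/L(z(-12)) = -2943/(-24691) + 20711/((-2*(1 - 12)²/(21 + 7*(1 - 12)²))) = -2943*(-1/24691) + 20711/((-2*(-11)²/(21 + 7*(-11)²))) = 2943/24691 + 20711/((-2*121/(21 + 7*121))) = 2943/24691 + 20711/((-2*121/(21 + 847))) = 2943/24691 + 20711/((-2*121/868)) = 2943/24691 + 20711/((-2*121*1/868)) = 2943/24691 + 20711/(-121/434) = 2943/24691 + 20711*(-434/121) = 2943/24691 - 8988574/121 = -221936524531/2987611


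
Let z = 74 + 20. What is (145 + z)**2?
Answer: 57121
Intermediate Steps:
z = 94
(145 + z)**2 = (145 + 94)**2 = 239**2 = 57121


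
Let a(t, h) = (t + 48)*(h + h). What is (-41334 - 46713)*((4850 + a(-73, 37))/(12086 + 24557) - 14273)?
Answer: 46048804551333/36643 ≈ 1.2567e+9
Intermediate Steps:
a(t, h) = 2*h*(48 + t) (a(t, h) = (48 + t)*(2*h) = 2*h*(48 + t))
(-41334 - 46713)*((4850 + a(-73, 37))/(12086 + 24557) - 14273) = (-41334 - 46713)*((4850 + 2*37*(48 - 73))/(12086 + 24557) - 14273) = -88047*((4850 + 2*37*(-25))/36643 - 14273) = -88047*((4850 - 1850)*(1/36643) - 14273) = -88047*(3000*(1/36643) - 14273) = -88047*(3000/36643 - 14273) = -88047*(-523002539/36643) = 46048804551333/36643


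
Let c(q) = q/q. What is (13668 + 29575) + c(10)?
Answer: 43244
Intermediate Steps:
c(q) = 1
(13668 + 29575) + c(10) = (13668 + 29575) + 1 = 43243 + 1 = 43244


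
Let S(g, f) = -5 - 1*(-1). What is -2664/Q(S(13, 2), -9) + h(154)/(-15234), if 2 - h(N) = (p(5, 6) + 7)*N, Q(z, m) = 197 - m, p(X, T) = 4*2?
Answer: -10026982/784551 ≈ -12.781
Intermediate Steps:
p(X, T) = 8
S(g, f) = -4 (S(g, f) = -5 + 1 = -4)
h(N) = 2 - 15*N (h(N) = 2 - (8 + 7)*N = 2 - 15*N)
-2664/Q(S(13, 2), -9) + h(154)/(-15234) = -2664/(197 - 1*(-9)) + (2 - 15*154)/(-15234) = -2664/(197 + 9) + (2 - 2310)*(-1/15234) = -2664/206 - 2308*(-1/15234) = -2664*1/206 + 1154/7617 = -1332/103 + 1154/7617 = -10026982/784551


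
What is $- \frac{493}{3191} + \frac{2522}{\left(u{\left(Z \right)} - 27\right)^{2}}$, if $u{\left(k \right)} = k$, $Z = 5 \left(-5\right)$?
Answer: $\frac{258255}{331864} \approx 0.7782$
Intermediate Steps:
$Z = -25$
$- \frac{493}{3191} + \frac{2522}{\left(u{\left(Z \right)} - 27\right)^{2}} = - \frac{493}{3191} + \frac{2522}{\left(-25 - 27\right)^{2}} = \left(-493\right) \frac{1}{3191} + \frac{2522}{\left(-52\right)^{2}} = - \frac{493}{3191} + \frac{2522}{2704} = - \frac{493}{3191} + 2522 \cdot \frac{1}{2704} = - \frac{493}{3191} + \frac{97}{104} = \frac{258255}{331864}$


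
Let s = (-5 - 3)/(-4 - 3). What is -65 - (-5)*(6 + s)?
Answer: -205/7 ≈ -29.286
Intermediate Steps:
s = 8/7 (s = -8/(-7) = -8*(-⅐) = 8/7 ≈ 1.1429)
-65 - (-5)*(6 + s) = -65 - (-5)*(6 + 8/7) = -65 - (-5)*50/7 = -65 - 1*(-250/7) = -65 + 250/7 = -205/7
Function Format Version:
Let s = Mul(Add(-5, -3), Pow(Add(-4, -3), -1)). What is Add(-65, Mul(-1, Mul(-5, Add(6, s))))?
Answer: Rational(-205, 7) ≈ -29.286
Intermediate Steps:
s = Rational(8, 7) (s = Mul(-8, Pow(-7, -1)) = Mul(-8, Rational(-1, 7)) = Rational(8, 7) ≈ 1.1429)
Add(-65, Mul(-1, Mul(-5, Add(6, s)))) = Add(-65, Mul(-1, Mul(-5, Add(6, Rational(8, 7))))) = Add(-65, Mul(-1, Mul(-5, Rational(50, 7)))) = Add(-65, Mul(-1, Rational(-250, 7))) = Add(-65, Rational(250, 7)) = Rational(-205, 7)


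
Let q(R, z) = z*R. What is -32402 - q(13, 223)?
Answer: -35301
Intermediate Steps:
q(R, z) = R*z
-32402 - q(13, 223) = -32402 - 13*223 = -32402 - 1*2899 = -32402 - 2899 = -35301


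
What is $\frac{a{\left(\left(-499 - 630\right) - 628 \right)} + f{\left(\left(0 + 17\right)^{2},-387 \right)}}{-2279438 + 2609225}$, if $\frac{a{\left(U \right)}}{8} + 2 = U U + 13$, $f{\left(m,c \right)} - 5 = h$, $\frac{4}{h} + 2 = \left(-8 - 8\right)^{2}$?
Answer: $\frac{3136453597}{41882949} \approx 74.886$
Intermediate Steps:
$h = \frac{2}{127}$ ($h = \frac{4}{-2 + \left(-8 - 8\right)^{2}} = \frac{4}{-2 + \left(-16\right)^{2}} = \frac{4}{-2 + 256} = \frac{4}{254} = 4 \cdot \frac{1}{254} = \frac{2}{127} \approx 0.015748$)
$f{\left(m,c \right)} = \frac{637}{127}$ ($f{\left(m,c \right)} = 5 + \frac{2}{127} = \frac{637}{127}$)
$a{\left(U \right)} = 88 + 8 U^{2}$ ($a{\left(U \right)} = -16 + 8 \left(U U + 13\right) = -16 + 8 \left(U^{2} + 13\right) = -16 + 8 \left(13 + U^{2}\right) = -16 + \left(104 + 8 U^{2}\right) = 88 + 8 U^{2}$)
$\frac{a{\left(\left(-499 - 630\right) - 628 \right)} + f{\left(\left(0 + 17\right)^{2},-387 \right)}}{-2279438 + 2609225} = \frac{\left(88 + 8 \left(\left(-499 - 630\right) - 628\right)^{2}\right) + \frac{637}{127}}{-2279438 + 2609225} = \frac{\left(88 + 8 \left(-1129 - 628\right)^{2}\right) + \frac{637}{127}}{329787} = \left(\left(88 + 8 \left(-1757\right)^{2}\right) + \frac{637}{127}\right) \frac{1}{329787} = \left(\left(88 + 8 \cdot 3087049\right) + \frac{637}{127}\right) \frac{1}{329787} = \left(\left(88 + 24696392\right) + \frac{637}{127}\right) \frac{1}{329787} = \left(24696480 + \frac{637}{127}\right) \frac{1}{329787} = \frac{3136453597}{127} \cdot \frac{1}{329787} = \frac{3136453597}{41882949}$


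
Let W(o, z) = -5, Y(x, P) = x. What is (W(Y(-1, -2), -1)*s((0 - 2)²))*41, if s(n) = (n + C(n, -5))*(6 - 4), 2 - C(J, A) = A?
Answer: -4510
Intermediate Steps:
C(J, A) = 2 - A
s(n) = 14 + 2*n (s(n) = (n + (2 - 1*(-5)))*(6 - 4) = (n + (2 + 5))*2 = (n + 7)*2 = (7 + n)*2 = 14 + 2*n)
(W(Y(-1, -2), -1)*s((0 - 2)²))*41 = -5*(14 + 2*(0 - 2)²)*41 = -5*(14 + 2*(-2)²)*41 = -5*(14 + 2*4)*41 = -5*(14 + 8)*41 = -5*22*41 = -110*41 = -4510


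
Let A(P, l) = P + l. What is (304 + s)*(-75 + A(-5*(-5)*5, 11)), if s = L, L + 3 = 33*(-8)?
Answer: 2257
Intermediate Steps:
L = -267 (L = -3 + 33*(-8) = -3 - 264 = -267)
s = -267
(304 + s)*(-75 + A(-5*(-5)*5, 11)) = (304 - 267)*(-75 + (-5*(-5)*5 + 11)) = 37*(-75 + (25*5 + 11)) = 37*(-75 + (125 + 11)) = 37*(-75 + 136) = 37*61 = 2257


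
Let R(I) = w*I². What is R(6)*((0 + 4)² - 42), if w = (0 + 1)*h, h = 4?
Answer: -3744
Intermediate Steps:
w = 4 (w = (0 + 1)*4 = 1*4 = 4)
R(I) = 4*I²
R(6)*((0 + 4)² - 42) = (4*6²)*((0 + 4)² - 42) = (4*36)*(4² - 42) = 144*(16 - 42) = 144*(-26) = -3744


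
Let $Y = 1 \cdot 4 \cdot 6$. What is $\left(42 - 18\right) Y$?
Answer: $576$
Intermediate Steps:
$Y = 24$ ($Y = 4 \cdot 6 = 24$)
$\left(42 - 18\right) Y = \left(42 - 18\right) 24 = 24 \cdot 24 = 576$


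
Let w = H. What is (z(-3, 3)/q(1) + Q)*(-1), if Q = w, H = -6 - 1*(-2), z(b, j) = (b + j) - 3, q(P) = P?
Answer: 7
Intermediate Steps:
z(b, j) = -3 + b + j
H = -4 (H = -6 + 2 = -4)
w = -4
Q = -4
(z(-3, 3)/q(1) + Q)*(-1) = ((-3 - 3 + 3)/1 - 4)*(-1) = (1*(-3) - 4)*(-1) = (-3 - 4)*(-1) = -7*(-1) = 7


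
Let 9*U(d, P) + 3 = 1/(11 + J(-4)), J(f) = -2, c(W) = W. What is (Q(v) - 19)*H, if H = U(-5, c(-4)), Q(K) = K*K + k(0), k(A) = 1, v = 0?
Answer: 52/9 ≈ 5.7778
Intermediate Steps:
U(d, P) = -26/81 (U(d, P) = -1/3 + 1/(9*(11 - 2)) = -1/3 + (1/9)/9 = -1/3 + (1/9)*(1/9) = -1/3 + 1/81 = -26/81)
Q(K) = 1 + K**2 (Q(K) = K*K + 1 = K**2 + 1 = 1 + K**2)
H = -26/81 ≈ -0.32099
(Q(v) - 19)*H = ((1 + 0**2) - 19)*(-26/81) = ((1 + 0) - 19)*(-26/81) = (1 - 19)*(-26/81) = -18*(-26/81) = 52/9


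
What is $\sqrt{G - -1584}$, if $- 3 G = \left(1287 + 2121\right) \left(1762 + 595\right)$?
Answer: $16 i \sqrt{10453} \approx 1635.8 i$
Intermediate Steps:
$G = -2677552$ ($G = - \frac{\left(1287 + 2121\right) \left(1762 + 595\right)}{3} = - \frac{3408 \cdot 2357}{3} = \left(- \frac{1}{3}\right) 8032656 = -2677552$)
$\sqrt{G - -1584} = \sqrt{-2677552 - -1584} = \sqrt{-2677552 + 1584} = \sqrt{-2675968} = 16 i \sqrt{10453}$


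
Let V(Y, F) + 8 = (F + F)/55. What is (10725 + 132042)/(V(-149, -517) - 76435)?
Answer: -713835/382309 ≈ -1.8672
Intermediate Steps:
V(Y, F) = -8 + 2*F/55 (V(Y, F) = -8 + (F + F)/55 = -8 + (2*F)*(1/55) = -8 + 2*F/55)
(10725 + 132042)/(V(-149, -517) - 76435) = (10725 + 132042)/((-8 + (2/55)*(-517)) - 76435) = 142767/((-8 - 94/5) - 76435) = 142767/(-134/5 - 76435) = 142767/(-382309/5) = 142767*(-5/382309) = -713835/382309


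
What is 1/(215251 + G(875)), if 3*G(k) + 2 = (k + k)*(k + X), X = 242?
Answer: 3/2600501 ≈ 1.1536e-6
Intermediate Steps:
G(k) = -2/3 + 2*k*(242 + k)/3 (G(k) = -2/3 + ((k + k)*(k + 242))/3 = -2/3 + ((2*k)*(242 + k))/3 = -2/3 + (2*k*(242 + k))/3 = -2/3 + 2*k*(242 + k)/3)
1/(215251 + G(875)) = 1/(215251 + (-2/3 + (2/3)*875**2 + (484/3)*875)) = 1/(215251 + (-2/3 + (2/3)*765625 + 423500/3)) = 1/(215251 + (-2/3 + 1531250/3 + 423500/3)) = 1/(215251 + 1954748/3) = 1/(2600501/3) = 3/2600501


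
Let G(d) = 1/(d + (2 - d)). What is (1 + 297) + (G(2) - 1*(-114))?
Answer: 825/2 ≈ 412.50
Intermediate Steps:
G(d) = ½ (G(d) = 1/2 = ½)
(1 + 297) + (G(2) - 1*(-114)) = (1 + 297) + (½ - 1*(-114)) = 298 + (½ + 114) = 298 + 229/2 = 825/2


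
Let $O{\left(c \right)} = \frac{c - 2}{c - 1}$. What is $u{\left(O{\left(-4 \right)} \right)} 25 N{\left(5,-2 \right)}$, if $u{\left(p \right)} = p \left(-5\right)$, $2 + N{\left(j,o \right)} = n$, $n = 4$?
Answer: $-300$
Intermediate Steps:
$N{\left(j,o \right)} = 2$ ($N{\left(j,o \right)} = -2 + 4 = 2$)
$O{\left(c \right)} = \frac{-2 + c}{-1 + c}$
$u{\left(p \right)} = - 5 p$
$u{\left(O{\left(-4 \right)} \right)} 25 N{\left(5,-2 \right)} = - 5 \frac{-2 - 4}{-1 - 4} \cdot 25 \cdot 2 = - 5 \frac{1}{-5} \left(-6\right) 25 \cdot 2 = - 5 \left(\left(- \frac{1}{5}\right) \left(-6\right)\right) 25 \cdot 2 = \left(-5\right) \frac{6}{5} \cdot 25 \cdot 2 = \left(-6\right) 25 \cdot 2 = \left(-150\right) 2 = -300$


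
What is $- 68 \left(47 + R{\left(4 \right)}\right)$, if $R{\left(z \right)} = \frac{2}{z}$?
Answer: $-3230$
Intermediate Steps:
$- 68 \left(47 + R{\left(4 \right)}\right) = - 68 \left(47 + \frac{2}{4}\right) = - 68 \left(47 + 2 \cdot \frac{1}{4}\right) = - 68 \left(47 + \frac{1}{2}\right) = \left(-68\right) \frac{95}{2} = -3230$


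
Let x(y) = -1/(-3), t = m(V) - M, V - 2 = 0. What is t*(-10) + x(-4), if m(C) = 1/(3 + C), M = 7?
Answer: 205/3 ≈ 68.333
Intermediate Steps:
V = 2 (V = 2 + 0 = 2)
t = -34/5 (t = 1/(3 + 2) - 1*7 = 1/5 - 7 = -34/5 ≈ -6.8000)
x(y) = 1/3 (x(y) = -1*(-1/3) = 1/3)
t*(-10) + x(-4) = -34/5*(-10) + 1/3 = 68 + 1/3 = 205/3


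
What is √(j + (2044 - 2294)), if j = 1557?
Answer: √1307 ≈ 36.152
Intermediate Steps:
√(j + (2044 - 2294)) = √(1557 + (2044 - 2294)) = √(1557 - 250) = √1307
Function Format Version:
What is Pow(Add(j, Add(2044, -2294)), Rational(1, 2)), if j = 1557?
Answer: Pow(1307, Rational(1, 2)) ≈ 36.152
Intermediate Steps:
Pow(Add(j, Add(2044, -2294)), Rational(1, 2)) = Pow(Add(1557, Add(2044, -2294)), Rational(1, 2)) = Pow(Add(1557, -250), Rational(1, 2)) = Pow(1307, Rational(1, 2))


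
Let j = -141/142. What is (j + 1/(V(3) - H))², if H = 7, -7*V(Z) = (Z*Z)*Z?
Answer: 34281025/29116816 ≈ 1.1774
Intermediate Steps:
j = -141/142 (j = -141*1/142 = -141/142 ≈ -0.99296)
V(Z) = -Z³/7 (V(Z) = -Z*Z*Z/7 = -Z²*Z/7 = -Z³/7)
(j + 1/(V(3) - H))² = (-141/142 + 1/(-⅐*3³ - 1*7))² = (-141/142 + 1/(-⅐*27 - 7))² = (-141/142 + 1/(-27/7 - 7))² = (-141/142 + 1/(-76/7))² = (-141/142 - 7/76)² = (-5855/5396)² = 34281025/29116816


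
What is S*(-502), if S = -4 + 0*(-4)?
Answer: 2008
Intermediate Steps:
S = -4 (S = -4 + 0 = -4)
S*(-502) = -4*(-502) = 2008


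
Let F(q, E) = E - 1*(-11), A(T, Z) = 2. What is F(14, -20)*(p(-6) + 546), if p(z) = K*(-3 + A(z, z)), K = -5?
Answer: -4959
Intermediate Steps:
p(z) = 5 (p(z) = -5*(-3 + 2) = -5*(-1) = 5)
F(q, E) = 11 + E (F(q, E) = E + 11 = 11 + E)
F(14, -20)*(p(-6) + 546) = (11 - 20)*(5 + 546) = -9*551 = -4959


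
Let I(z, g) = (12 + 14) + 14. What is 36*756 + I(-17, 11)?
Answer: 27256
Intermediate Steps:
I(z, g) = 40 (I(z, g) = 26 + 14 = 40)
36*756 + I(-17, 11) = 36*756 + 40 = 27216 + 40 = 27256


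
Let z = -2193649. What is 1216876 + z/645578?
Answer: 785586180679/645578 ≈ 1.2169e+6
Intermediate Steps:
1216876 + z/645578 = 1216876 - 2193649/645578 = 785586180679/645578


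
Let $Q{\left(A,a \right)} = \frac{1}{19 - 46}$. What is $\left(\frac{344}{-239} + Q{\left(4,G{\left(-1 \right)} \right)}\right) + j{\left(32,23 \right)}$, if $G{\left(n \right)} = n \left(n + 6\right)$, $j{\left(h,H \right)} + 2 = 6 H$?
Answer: $\frac{868081}{6453} \approx 134.52$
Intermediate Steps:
$j{\left(h,H \right)} = -2 + 6 H$
$G{\left(n \right)} = n \left(6 + n\right)$
$Q{\left(A,a \right)} = - \frac{1}{27}$ ($Q{\left(A,a \right)} = \frac{1}{-27} = - \frac{1}{27}$)
$\left(\frac{344}{-239} + Q{\left(4,G{\left(-1 \right)} \right)}\right) + j{\left(32,23 \right)} = \left(\frac{344}{-239} - \frac{1}{27}\right) + \left(-2 + 6 \cdot 23\right) = \left(344 \left(- \frac{1}{239}\right) - \frac{1}{27}\right) + \left(-2 + 138\right) = \left(- \frac{344}{239} - \frac{1}{27}\right) + 136 = - \frac{9527}{6453} + 136 = \frac{868081}{6453}$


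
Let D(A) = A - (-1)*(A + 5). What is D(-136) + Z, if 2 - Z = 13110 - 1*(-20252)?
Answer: -33627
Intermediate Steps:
Z = -33360 (Z = 2 - (13110 - 1*(-20252)) = 2 - (13110 + 20252) = 2 - 1*33362 = 2 - 33362 = -33360)
D(A) = 5 + 2*A (D(A) = A - (-1)*(5 + A) = A - (-5 - A) = A + (5 + A) = 5 + 2*A)
D(-136) + Z = (5 + 2*(-136)) - 33360 = (5 - 272) - 33360 = -267 - 33360 = -33627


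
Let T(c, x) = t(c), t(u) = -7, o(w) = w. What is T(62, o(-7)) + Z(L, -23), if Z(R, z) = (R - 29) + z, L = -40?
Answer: -99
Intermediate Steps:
Z(R, z) = -29 + R + z (Z(R, z) = (-29 + R) + z = -29 + R + z)
T(c, x) = -7
T(62, o(-7)) + Z(L, -23) = -7 + (-29 - 40 - 23) = -7 - 92 = -99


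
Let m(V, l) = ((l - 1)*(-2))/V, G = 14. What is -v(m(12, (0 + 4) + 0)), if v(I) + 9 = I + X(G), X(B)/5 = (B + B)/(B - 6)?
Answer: -8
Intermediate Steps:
X(B) = 10*B/(-6 + B) (X(B) = 5*((B + B)/(B - 6)) = 5*((2*B)/(-6 + B)) = 5*(2*B/(-6 + B)) = 10*B/(-6 + B))
m(V, l) = (2 - 2*l)/V (m(V, l) = ((-1 + l)*(-2))/V = (2 - 2*l)/V)
v(I) = 17/2 + I (v(I) = -9 + (I + 10*14/(-6 + 14)) = -9 + (I + 10*14/8) = -9 + (I + 10*14*(1/8)) = -9 + (I + 35/2) = -9 + (35/2 + I) = 17/2 + I)
-v(m(12, (0 + 4) + 0)) = -(17/2 + 2*(1 - ((0 + 4) + 0))/12) = -(17/2 + 2*(1/12)*(1 - (4 + 0))) = -(17/2 + 2*(1/12)*(1 - 1*4)) = -(17/2 + 2*(1/12)*(1 - 4)) = -(17/2 + 2*(1/12)*(-3)) = -(17/2 - 1/2) = -1*8 = -8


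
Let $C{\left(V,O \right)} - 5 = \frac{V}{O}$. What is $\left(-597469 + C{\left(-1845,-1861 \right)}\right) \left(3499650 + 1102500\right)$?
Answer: $- \frac{5117032370516850}{1861} \approx -2.7496 \cdot 10^{12}$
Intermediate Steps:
$C{\left(V,O \right)} = 5 + \frac{V}{O}$
$\left(-597469 + C{\left(-1845,-1861 \right)}\right) \left(3499650 + 1102500\right) = \left(-597469 + \left(5 - \frac{1845}{-1861}\right)\right) \left(3499650 + 1102500\right) = \left(-597469 + \left(5 - - \frac{1845}{1861}\right)\right) 4602150 = \left(-597469 + \left(5 + \frac{1845}{1861}\right)\right) 4602150 = \left(-597469 + \frac{11150}{1861}\right) 4602150 = \left(- \frac{1111878659}{1861}\right) 4602150 = - \frac{5117032370516850}{1861}$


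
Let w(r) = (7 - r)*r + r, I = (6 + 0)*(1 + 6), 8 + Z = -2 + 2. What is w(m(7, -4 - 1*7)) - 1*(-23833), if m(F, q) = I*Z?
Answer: -91751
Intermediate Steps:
Z = -8 (Z = -8 + (-2 + 2) = -8 + 0 = -8)
I = 42 (I = 6*7 = 42)
m(F, q) = -336 (m(F, q) = 42*(-8) = -336)
w(r) = r + r*(7 - r) (w(r) = r*(7 - r) + r = r + r*(7 - r))
w(m(7, -4 - 1*7)) - 1*(-23833) = -336*(8 - 1*(-336)) - 1*(-23833) = -336*(8 + 336) + 23833 = -336*344 + 23833 = -115584 + 23833 = -91751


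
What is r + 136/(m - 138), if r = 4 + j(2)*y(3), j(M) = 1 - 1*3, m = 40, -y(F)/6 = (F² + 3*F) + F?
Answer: 12476/49 ≈ 254.61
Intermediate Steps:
y(F) = -24*F - 6*F² (y(F) = -6*((F² + 3*F) + F) = -6*(F² + 4*F) = -24*F - 6*F²)
j(M) = -2 (j(M) = 1 - 3 = -2)
r = 256 (r = 4 - (-12)*3*(4 + 3) = 4 - (-12)*3*7 = 4 - 2*(-126) = 4 + 252 = 256)
r + 136/(m - 138) = 256 + 136/(40 - 138) = 256 + 136/(-98) = 256 + 136*(-1/98) = 256 - 68/49 = 12476/49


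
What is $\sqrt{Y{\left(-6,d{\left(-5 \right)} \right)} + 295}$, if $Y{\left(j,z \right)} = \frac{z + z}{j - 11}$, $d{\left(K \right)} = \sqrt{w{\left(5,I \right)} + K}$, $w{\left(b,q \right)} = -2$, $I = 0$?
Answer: $\frac{\sqrt{85255 - 34 i \sqrt{7}}}{17} \approx 17.176 - 0.0090613 i$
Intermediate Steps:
$d{\left(K \right)} = \sqrt{-2 + K}$
$Y{\left(j,z \right)} = \frac{2 z}{-11 + j}$
$\sqrt{Y{\left(-6,d{\left(-5 \right)} \right)} + 295} = \sqrt{\frac{2 \sqrt{-2 - 5}}{-11 - 6} + 295} = \sqrt{\frac{2 \sqrt{-7}}{-17} + 295} = \sqrt{2 i \sqrt{7} \left(- \frac{1}{17}\right) + 295} = \sqrt{- \frac{2 i \sqrt{7}}{17} + 295} = \sqrt{295 - \frac{2 i \sqrt{7}}{17}}$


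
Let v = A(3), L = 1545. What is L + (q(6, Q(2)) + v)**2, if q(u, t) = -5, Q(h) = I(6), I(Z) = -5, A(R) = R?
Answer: 1549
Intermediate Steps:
Q(h) = -5
v = 3
L + (q(6, Q(2)) + v)**2 = 1545 + (-5 + 3)**2 = 1545 + (-2)**2 = 1545 + 4 = 1549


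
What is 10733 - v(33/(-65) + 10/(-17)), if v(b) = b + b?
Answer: 11862387/1105 ≈ 10735.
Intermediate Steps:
v(b) = 2*b
10733 - v(33/(-65) + 10/(-17)) = 10733 - 2*(33/(-65) + 10/(-17)) = 10733 - 2*(33*(-1/65) + 10*(-1/17)) = 10733 - 2*(-33/65 - 10/17) = 10733 - 2*(-1211)/1105 = 10733 - 1*(-2422/1105) = 10733 + 2422/1105 = 11862387/1105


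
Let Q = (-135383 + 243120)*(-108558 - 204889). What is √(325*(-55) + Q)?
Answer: I*√33769857314 ≈ 1.8377e+5*I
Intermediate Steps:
Q = -33769839439 (Q = 107737*(-313447) = -33769839439)
√(325*(-55) + Q) = √(325*(-55) - 33769839439) = √(-17875 - 33769839439) = √(-33769857314) = I*√33769857314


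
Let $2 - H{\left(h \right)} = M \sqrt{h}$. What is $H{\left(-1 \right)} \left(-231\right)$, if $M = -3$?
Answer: $-462 - 693 i \approx -462.0 - 693.0 i$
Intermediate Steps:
$H{\left(h \right)} = 2 + 3 \sqrt{h}$ ($H{\left(h \right)} = 2 - - 3 \sqrt{h} = 2 + 3 \sqrt{h}$)
$H{\left(-1 \right)} \left(-231\right) = \left(2 + 3 \sqrt{-1}\right) \left(-231\right) = \left(2 + 3 i\right) \left(-231\right) = -462 - 693 i$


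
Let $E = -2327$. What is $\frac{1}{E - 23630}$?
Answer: $- \frac{1}{25957} \approx -3.8525 \cdot 10^{-5}$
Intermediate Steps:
$\frac{1}{E - 23630} = \frac{1}{-2327 - 23630} = \frac{1}{-25957} = - \frac{1}{25957}$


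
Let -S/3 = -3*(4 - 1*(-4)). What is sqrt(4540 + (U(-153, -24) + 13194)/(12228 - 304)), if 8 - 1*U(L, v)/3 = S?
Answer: sqrt(1334008882)/542 ≈ 67.388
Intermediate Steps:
S = 72 (S = -(-9)*(4 - 1*(-4)) = -(-9)*(4 + 4) = -(-9)*8 = -3*(-24) = 72)
U(L, v) = -192 (U(L, v) = 24 - 3*72 = 24 - 216 = -192)
sqrt(4540 + (U(-153, -24) + 13194)/(12228 - 304)) = sqrt(4540 + (-192 + 13194)/(12228 - 304)) = sqrt(4540 + 13002/11924) = sqrt(4540 + 13002*(1/11924)) = sqrt(4540 + 591/542) = sqrt(2461271/542) = sqrt(1334008882)/542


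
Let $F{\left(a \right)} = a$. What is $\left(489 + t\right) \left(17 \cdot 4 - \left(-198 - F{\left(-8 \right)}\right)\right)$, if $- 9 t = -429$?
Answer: $138460$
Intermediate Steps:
$t = \frac{143}{3}$ ($t = \left(- \frac{1}{9}\right) \left(-429\right) = \frac{143}{3} \approx 47.667$)
$\left(489 + t\right) \left(17 \cdot 4 - \left(-198 - F{\left(-8 \right)}\right)\right) = \left(489 + \frac{143}{3}\right) \left(17 \cdot 4 - \left(-198 - -8\right)\right) = \frac{1610 \left(68 - \left(-198 + 8\right)\right)}{3} = \frac{1610 \left(68 - -190\right)}{3} = \frac{1610 \left(68 + 190\right)}{3} = \frac{1610}{3} \cdot 258 = 138460$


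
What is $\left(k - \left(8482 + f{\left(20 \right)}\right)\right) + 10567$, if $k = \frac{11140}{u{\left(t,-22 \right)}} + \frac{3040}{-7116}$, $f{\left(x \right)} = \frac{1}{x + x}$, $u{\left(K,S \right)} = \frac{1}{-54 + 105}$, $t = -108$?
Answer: $\frac{40577178821}{71160} \approx 5.7022 \cdot 10^{5}$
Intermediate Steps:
$u{\left(K,S \right)} = \frac{1}{51}$
$f{\left(x \right)} = \frac{1}{2 x}$
$k = \frac{1010720300}{1779}$ ($k = 11140 \frac{1}{\frac{1}{51}} + \frac{3040}{-7116} = 11140 \cdot 51 + 3040 \left(- \frac{1}{7116}\right) = 568140 - \frac{760}{1779} = \frac{1010720300}{1779} \approx 5.6814 \cdot 10^{5}$)
$\left(k - \left(8482 + f{\left(20 \right)}\right)\right) + 10567 = \left(\frac{1010720300}{1779} - \left(8482 + \frac{1}{2 \cdot 20}\right)\right) + 10567 = \left(\frac{1010720300}{1779} - \left(8482 + \frac{1}{2} \cdot \frac{1}{20}\right)\right) + 10567 = \left(\frac{1010720300}{1779} - \frac{339281}{40}\right) + 10567 = \frac{39825231101}{71160} + 10567 = \frac{40577178821}{71160}$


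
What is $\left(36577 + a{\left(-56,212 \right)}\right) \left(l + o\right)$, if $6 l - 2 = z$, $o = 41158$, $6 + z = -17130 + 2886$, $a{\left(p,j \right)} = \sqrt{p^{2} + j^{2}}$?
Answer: $\frac{4255733950}{3} + \frac{465400 \sqrt{3005}}{3} \approx 1.4271 \cdot 10^{9}$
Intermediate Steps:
$a{\left(p,j \right)} = \sqrt{j^{2} + p^{2}}$
$z = -14250$ ($z = -6 + \left(-17130 + 2886\right) = -6 - 14244 = -14250$)
$l = - \frac{7124}{3}$ ($l = \frac{1}{3} + \frac{1}{6} \left(-14250\right) = \frac{1}{3} - 2375 = - \frac{7124}{3} \approx -2374.7$)
$\left(36577 + a{\left(-56,212 \right)}\right) \left(l + o\right) = \left(36577 + \sqrt{212^{2} + \left(-56\right)^{2}}\right) \left(- \frac{7124}{3} + 41158\right) = \left(36577 + \sqrt{44944 + 3136}\right) \frac{116350}{3} = \left(36577 + \sqrt{48080}\right) \frac{116350}{3} = \left(36577 + 4 \sqrt{3005}\right) \frac{116350}{3} = \frac{4255733950}{3} + \frac{465400 \sqrt{3005}}{3}$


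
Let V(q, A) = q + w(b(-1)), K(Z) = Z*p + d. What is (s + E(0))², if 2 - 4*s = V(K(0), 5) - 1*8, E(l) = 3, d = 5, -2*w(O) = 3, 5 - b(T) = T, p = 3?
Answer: 1369/64 ≈ 21.391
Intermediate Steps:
b(T) = 5 - T
w(O) = -3/2 (w(O) = -½*3 = -3/2)
K(Z) = 5 + 3*Z (K(Z) = Z*3 + 5 = 3*Z + 5 = 5 + 3*Z)
V(q, A) = -3/2 + q (V(q, A) = q - 3/2 = -3/2 + q)
s = 13/8 (s = ½ - ((-3/2 + (5 + 3*0)) - 1*8)/4 = ½ - ((-3/2 + (5 + 0)) - 8)/4 = ½ - ((-3/2 + 5) - 8)/4 = ½ - (7/2 - 8)/4 = ½ - ¼*(-9/2) = ½ + 9/8 = 13/8 ≈ 1.6250)
(s + E(0))² = (13/8 + 3)² = (37/8)² = 1369/64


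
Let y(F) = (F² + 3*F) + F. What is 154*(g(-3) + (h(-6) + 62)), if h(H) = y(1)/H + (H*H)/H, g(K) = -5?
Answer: 23177/3 ≈ 7725.7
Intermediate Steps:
y(F) = F² + 4*F
h(H) = H + 5/H (h(H) = (1*(4 + 1))/H + (H*H)/H = (1*5)/H + H²/H = 5/H + H = H + 5/H)
154*(g(-3) + (h(-6) + 62)) = 154*(-5 + ((-6 + 5/(-6)) + 62)) = 154*(-5 + ((-6 + 5*(-⅙)) + 62)) = 154*(-5 + ((-6 - ⅚) + 62)) = 154*(-5 + (-41/6 + 62)) = 154*(-5 + 331/6) = 154*(301/6) = 23177/3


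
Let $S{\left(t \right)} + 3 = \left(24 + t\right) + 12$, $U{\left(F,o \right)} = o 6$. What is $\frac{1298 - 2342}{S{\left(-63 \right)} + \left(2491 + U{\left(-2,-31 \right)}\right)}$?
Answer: $- \frac{1044}{2275} \approx -0.4589$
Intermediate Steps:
$U{\left(F,o \right)} = 6 o$
$S{\left(t \right)} = 33 + t$ ($S{\left(t \right)} = -3 + \left(\left(24 + t\right) + 12\right) = -3 + \left(36 + t\right) = 33 + t$)
$\frac{1298 - 2342}{S{\left(-63 \right)} + \left(2491 + U{\left(-2,-31 \right)}\right)} = \frac{1298 - 2342}{\left(33 - 63\right) + \left(2491 + 6 \left(-31\right)\right)} = - \frac{1044}{-30 + \left(2491 - 186\right)} = - \frac{1044}{-30 + 2305} = - \frac{1044}{2275}$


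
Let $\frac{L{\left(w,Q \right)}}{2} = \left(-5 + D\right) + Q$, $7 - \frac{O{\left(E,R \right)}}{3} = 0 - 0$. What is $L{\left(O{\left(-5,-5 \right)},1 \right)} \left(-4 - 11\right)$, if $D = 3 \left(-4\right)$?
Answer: $480$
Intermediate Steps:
$D = -12$
$O{\left(E,R \right)} = 21$ ($O{\left(E,R \right)} = 21 - 3 \left(0 - 0\right) = 21 - 3 \left(0 + 0\right) = 21 - 0 = 21 + 0 = 21$)
$L{\left(w,Q \right)} = -34 + 2 Q$ ($L{\left(w,Q \right)} = 2 \left(\left(-5 - 12\right) + Q\right) = 2 \left(-17 + Q\right) = -34 + 2 Q$)
$L{\left(O{\left(-5,-5 \right)},1 \right)} \left(-4 - 11\right) = \left(-34 + 2 \cdot 1\right) \left(-4 - 11\right) = \left(-34 + 2\right) \left(-15\right) = \left(-32\right) \left(-15\right) = 480$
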